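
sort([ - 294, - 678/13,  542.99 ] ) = [ - 294, - 678/13 , 542.99 ]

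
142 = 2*71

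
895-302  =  593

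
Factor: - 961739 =  -  961739^1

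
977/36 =977/36 = 27.14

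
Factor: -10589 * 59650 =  - 2^1*5^2 * 1193^1*10589^1 = -  631633850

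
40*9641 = 385640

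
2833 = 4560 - 1727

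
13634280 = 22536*605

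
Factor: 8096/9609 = 2^5*3^ ( - 1 )*11^1*23^1*3203^ ( - 1) 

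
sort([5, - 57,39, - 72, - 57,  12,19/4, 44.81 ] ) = [ - 72,-57,- 57, 19/4,5,12 , 39,44.81 ] 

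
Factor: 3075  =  3^1 * 5^2 *41^1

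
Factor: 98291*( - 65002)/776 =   -  2^ ( - 2)*7^1*97^(  -  1)*227^1*433^1* 4643^1 = - 3194555791/388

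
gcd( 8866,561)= 11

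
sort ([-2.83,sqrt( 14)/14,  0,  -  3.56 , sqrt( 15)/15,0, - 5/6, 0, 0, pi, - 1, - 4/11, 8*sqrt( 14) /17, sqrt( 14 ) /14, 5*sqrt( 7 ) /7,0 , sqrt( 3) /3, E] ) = [ - 3.56,  -  2.83, - 1,  -  5/6, - 4/11,0, 0, 0,0,0,  sqrt(15) /15,sqrt ( 14) /14, sqrt(14)/14 , sqrt( 3 ) /3,8*sqrt( 14) /17 , 5*sqrt( 7 ) /7, E, pi]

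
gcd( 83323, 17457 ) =1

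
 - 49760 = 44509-94269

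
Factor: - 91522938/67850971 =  - 2^1 * 3^1*13^1*31^( - 1)*53^(-1 )*61^(-1 )*67^1*83^1*211^1*677^( - 1)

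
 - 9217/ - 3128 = 2 + 2961/3128  =  2.95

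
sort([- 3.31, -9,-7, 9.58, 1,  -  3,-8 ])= [-9,-8,-7,-3.31, - 3, 1,9.58]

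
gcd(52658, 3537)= 1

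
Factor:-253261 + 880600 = 3^1 * 79^1*2647^1 = 627339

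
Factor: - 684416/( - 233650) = 342208/116825 = 2^6*5^( - 2)*4673^( - 1)*5347^1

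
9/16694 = 9/16694 =0.00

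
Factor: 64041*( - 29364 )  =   - 1880499924=-  2^2*3^2 *2447^1 * 21347^1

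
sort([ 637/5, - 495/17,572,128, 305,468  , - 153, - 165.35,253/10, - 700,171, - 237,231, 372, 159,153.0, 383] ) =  [ - 700,- 237, - 165.35,- 153,-495/17,253/10,637/5,128,153.0,159,171, 231, 305, 372,  383,468,572 ]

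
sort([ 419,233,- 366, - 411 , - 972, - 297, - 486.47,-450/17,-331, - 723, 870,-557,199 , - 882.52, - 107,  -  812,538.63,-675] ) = [ - 972, - 882.52,- 812, - 723,-675, - 557,-486.47, - 411, -366, - 331,  -  297, - 107 ,-450/17,199,233,419,538.63,  870]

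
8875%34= 1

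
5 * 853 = 4265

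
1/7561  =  1/7561=0.00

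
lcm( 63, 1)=63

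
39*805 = 31395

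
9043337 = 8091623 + 951714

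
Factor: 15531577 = 1613^1*9629^1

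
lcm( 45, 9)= 45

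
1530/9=170 =170.00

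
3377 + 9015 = 12392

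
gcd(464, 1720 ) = 8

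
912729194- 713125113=199604081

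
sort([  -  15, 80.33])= [ - 15 , 80.33 ] 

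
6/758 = 3/379 = 0.01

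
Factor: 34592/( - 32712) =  - 2^2 * 3^( - 1)*23^1*29^(  -  1 ) = - 92/87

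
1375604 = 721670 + 653934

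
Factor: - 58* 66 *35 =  - 2^2*3^1*5^1*7^1 * 11^1 * 29^1 = - 133980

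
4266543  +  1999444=6265987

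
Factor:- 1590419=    - 109^1* 14591^1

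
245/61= 245/61 =4.02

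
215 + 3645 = 3860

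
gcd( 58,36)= 2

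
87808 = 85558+2250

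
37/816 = 37/816 = 0.05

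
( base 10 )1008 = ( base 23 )1KJ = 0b1111110000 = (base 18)320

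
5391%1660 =411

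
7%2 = 1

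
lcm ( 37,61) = 2257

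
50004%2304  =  1620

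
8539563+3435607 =11975170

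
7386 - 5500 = 1886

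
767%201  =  164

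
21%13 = 8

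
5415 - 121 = 5294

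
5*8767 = 43835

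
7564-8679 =-1115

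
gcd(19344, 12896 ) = 6448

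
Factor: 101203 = 101203^1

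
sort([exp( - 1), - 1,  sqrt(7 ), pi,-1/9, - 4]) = [ - 4,-1, -1/9 , exp( - 1), sqrt(7), pi]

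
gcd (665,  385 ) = 35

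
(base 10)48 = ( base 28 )1K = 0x30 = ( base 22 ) 24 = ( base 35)1d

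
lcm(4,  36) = 36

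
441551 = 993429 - 551878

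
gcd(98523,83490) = 3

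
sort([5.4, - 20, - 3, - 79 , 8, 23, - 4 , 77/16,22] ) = [ - 79, - 20, - 4 , - 3, 77/16, 5.4,  8,22,  23 ]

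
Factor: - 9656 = -2^3*17^1*71^1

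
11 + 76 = 87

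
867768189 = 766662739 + 101105450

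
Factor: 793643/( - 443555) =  - 5^( - 1)*7^ (  -  1)*19^ (-1 )*23^( - 1 )*27367^1 =- 27367/15295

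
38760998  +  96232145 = 134993143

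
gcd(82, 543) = 1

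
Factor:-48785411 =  - 163^1*191^1*1567^1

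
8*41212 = 329696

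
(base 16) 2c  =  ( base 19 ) 26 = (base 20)24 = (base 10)44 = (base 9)48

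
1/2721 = 1/2721 = 0.00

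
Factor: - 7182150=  - 2^1*3^1 *5^2*47881^1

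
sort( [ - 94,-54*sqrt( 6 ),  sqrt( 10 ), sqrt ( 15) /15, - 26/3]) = [-54 * sqrt ( 6 ),  -  94, - 26/3 , sqrt(15 ) /15,sqrt (10 ) ] 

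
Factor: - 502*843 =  - 423186 = - 2^1*3^1*251^1*281^1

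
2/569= 2/569  =  0.00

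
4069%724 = 449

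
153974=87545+66429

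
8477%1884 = 941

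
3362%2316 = 1046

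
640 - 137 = 503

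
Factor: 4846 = 2^1*2423^1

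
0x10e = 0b100001110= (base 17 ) ff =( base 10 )270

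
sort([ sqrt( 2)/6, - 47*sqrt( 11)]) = [ - 47*sqrt(11), sqrt( 2) /6 ]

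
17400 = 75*232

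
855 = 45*19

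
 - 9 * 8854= -79686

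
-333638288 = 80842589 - 414480877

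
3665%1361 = 943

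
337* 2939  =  990443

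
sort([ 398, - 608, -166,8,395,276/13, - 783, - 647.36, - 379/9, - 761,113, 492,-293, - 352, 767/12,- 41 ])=[ - 783, - 761 , - 647.36, - 608,-352, - 293, - 166, -379/9, - 41, 8,276/13,767/12,113, 395, 398, 492] 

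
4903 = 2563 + 2340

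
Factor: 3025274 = 2^1*7^1*216091^1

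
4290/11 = 390 = 390.00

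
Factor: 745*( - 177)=-3^1*5^1*59^1*149^1 = - 131865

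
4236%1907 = 422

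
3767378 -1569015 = 2198363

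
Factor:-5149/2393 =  - 19^1 * 271^1 *2393^ ( - 1) 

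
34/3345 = 34/3345=0.01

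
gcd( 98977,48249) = 1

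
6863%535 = 443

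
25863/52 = 25863/52 = 497.37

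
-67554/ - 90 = 750 + 3/5  =  750.60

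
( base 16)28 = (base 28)1C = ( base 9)44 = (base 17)26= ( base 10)40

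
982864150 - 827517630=155346520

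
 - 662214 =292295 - 954509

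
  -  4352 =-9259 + 4907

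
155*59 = 9145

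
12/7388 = 3/1847 = 0.00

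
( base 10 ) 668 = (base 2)1010011100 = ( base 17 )255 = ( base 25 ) 11I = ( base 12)478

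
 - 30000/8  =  -3750 = -  3750.00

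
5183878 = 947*5474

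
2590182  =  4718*549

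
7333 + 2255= 9588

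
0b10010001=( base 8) 221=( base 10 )145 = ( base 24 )61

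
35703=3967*9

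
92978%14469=6164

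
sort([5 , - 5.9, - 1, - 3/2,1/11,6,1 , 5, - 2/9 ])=[-5.9,  -  3/2,  -  1, - 2/9, 1/11,1,5,5 , 6 ] 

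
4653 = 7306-2653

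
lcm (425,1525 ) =25925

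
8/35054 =4/17527=0.00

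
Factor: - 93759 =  - 3^1*31253^1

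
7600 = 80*95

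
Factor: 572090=2^1*5^1*19^1*3011^1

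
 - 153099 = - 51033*3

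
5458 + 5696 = 11154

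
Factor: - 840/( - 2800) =3/10 = 2^ ( - 1)  *3^1 * 5^( - 1)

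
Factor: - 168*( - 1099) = 2^3* 3^1 * 7^2 * 157^1  =  184632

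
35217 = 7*5031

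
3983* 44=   175252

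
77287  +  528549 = 605836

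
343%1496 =343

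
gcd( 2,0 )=2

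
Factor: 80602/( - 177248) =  - 211/464 =- 2^(  -  4 )*29^ ( - 1 ) * 211^1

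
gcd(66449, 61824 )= 1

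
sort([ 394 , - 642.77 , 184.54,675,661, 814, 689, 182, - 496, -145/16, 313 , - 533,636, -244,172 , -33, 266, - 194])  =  [ - 642.77,-533,  -  496, - 244,- 194 , - 33, - 145/16,172,182, 184.54,266, 313, 394,636,661,675 , 689,  814 ] 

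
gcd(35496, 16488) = 72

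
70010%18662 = 14024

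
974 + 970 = 1944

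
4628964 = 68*68073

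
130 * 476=61880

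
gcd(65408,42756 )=28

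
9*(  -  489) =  -4401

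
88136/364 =242 + 12/91=   242.13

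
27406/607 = 27406/607 = 45.15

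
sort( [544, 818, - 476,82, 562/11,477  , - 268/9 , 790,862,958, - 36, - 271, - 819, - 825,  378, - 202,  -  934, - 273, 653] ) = [ - 934, - 825, - 819, - 476 , - 273, - 271, - 202, - 36, - 268/9,562/11,82,378,477,544,653,790,818,862, 958 ]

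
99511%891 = 610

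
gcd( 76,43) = 1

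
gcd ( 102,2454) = 6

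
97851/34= 97851/34= 2877.97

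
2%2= 0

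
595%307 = 288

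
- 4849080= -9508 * 510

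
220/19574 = 110/9787 = 0.01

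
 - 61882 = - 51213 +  - 10669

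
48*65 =3120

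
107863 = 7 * 15409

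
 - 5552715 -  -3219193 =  - 2333522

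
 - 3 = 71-74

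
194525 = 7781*25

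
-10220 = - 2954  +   - 7266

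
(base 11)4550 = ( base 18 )1088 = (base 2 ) 1011101100000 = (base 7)23306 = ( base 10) 5984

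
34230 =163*210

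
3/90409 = 3/90409=0.00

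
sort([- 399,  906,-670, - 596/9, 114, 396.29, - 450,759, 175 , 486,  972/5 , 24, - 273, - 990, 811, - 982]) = [ - 990, - 982 , - 670, - 450, - 399, - 273, - 596/9,24,  114,175,  972/5,  396.29, 486,759, 811 , 906]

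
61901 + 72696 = 134597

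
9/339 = 3/113 = 0.03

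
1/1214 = 1/1214 =0.00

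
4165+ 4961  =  9126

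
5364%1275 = 264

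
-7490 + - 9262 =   -  16752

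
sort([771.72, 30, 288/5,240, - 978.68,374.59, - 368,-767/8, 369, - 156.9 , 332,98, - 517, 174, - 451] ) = [ - 978.68, - 517, - 451, - 368,  -  156.9, - 767/8, 30, 288/5,98,174,240, 332,369,374.59,771.72]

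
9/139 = 9/139  =  0.06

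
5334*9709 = 51787806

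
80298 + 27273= 107571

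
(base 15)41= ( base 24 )2d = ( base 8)75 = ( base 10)61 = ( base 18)37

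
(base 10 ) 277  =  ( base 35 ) 7W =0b100010101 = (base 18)F7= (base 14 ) 15B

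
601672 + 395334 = 997006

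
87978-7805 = 80173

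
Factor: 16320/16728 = 40/41 = 2^3*5^1*41^( - 1)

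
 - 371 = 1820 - 2191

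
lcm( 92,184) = 184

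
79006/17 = 79006/17 = 4647.41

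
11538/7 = 11538/7 = 1648.29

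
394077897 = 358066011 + 36011886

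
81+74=155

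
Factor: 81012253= 7^1*11573179^1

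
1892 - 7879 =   -  5987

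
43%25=18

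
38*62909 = 2390542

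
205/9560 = 41/1912= 0.02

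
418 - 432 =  - 14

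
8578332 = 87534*98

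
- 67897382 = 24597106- 92494488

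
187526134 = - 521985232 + 709511366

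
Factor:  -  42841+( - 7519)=-50360 =-  2^3 *5^1 * 1259^1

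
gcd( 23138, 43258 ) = 1006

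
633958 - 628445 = 5513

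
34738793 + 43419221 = 78158014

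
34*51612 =1754808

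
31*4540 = 140740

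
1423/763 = 1423/763 = 1.87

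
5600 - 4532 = 1068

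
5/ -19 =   -  1+14/19  =  - 0.26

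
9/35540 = 9/35540 = 0.00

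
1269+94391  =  95660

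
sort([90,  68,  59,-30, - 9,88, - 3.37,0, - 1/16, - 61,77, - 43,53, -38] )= [ - 61, - 43, - 38, - 30, - 9, -3.37, - 1/16, 0,53, 59,68,77, 88,90]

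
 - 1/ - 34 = 1/34 = 0.03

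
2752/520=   5+19/65=5.29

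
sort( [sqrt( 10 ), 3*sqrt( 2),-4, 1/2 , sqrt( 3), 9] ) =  [ - 4, 1/2,sqrt (3) , sqrt(10), 3 * sqrt( 2),9]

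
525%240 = 45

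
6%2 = 0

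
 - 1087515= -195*5577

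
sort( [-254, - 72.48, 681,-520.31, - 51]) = [  -  520.31,-254,  -  72.48, - 51,  681]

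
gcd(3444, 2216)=4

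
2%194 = 2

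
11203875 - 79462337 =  - 68258462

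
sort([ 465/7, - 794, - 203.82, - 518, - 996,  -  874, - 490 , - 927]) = [ - 996, - 927, - 874 , - 794, - 518, - 490, -203.82,  465/7]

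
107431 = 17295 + 90136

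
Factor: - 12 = -2^2*3^1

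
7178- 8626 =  - 1448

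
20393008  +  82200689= 102593697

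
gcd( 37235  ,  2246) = 1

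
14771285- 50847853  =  - 36076568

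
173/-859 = -1  +  686/859 = -0.20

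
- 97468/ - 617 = 157 + 599/617 =157.97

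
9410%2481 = 1967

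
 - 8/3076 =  - 1 + 767/769 = - 0.00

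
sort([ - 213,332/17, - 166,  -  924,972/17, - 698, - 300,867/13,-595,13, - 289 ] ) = [ - 924, - 698, - 595,  -  300, - 289, - 213,- 166,13, 332/17, 972/17,  867/13 ]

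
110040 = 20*5502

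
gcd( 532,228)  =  76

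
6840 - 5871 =969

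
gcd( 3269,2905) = 7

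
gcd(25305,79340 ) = 5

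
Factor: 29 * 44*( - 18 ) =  - 22968 = -  2^3* 3^2 * 11^1*29^1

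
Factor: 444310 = 2^1*5^1*157^1*283^1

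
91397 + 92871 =184268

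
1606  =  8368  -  6762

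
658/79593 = 658/79593 = 0.01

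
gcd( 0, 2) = 2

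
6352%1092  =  892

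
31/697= 31/697   =  0.04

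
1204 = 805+399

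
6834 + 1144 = 7978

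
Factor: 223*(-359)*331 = - 26498867  =  - 223^1*331^1*359^1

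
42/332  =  21/166 = 0.13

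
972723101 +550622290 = 1523345391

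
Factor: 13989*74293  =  1039284777 = 3^1*4663^1*74293^1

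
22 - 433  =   - 411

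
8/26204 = 2/6551 = 0.00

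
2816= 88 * 32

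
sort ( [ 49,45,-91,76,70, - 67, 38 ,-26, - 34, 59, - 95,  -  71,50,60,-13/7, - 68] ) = [ - 95, - 91, - 71 , - 68, - 67,-34, -26,- 13/7,38, 45,49, 50, 59 , 60,70, 76]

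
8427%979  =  595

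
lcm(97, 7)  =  679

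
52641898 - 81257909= - 28616011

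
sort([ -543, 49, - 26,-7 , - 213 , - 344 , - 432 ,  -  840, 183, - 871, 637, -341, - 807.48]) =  [ - 871,-840, - 807.48, - 543, - 432,- 344, - 341 , - 213  , - 26, - 7, 49,183 , 637]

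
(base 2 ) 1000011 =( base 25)2H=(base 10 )67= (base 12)57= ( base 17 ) 3g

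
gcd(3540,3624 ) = 12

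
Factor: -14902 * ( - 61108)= 910631416  =  2^3*7451^1 *15277^1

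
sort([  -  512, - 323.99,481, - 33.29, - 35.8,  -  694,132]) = [ - 694, - 512,-323.99,-35.8,-33.29, 132  ,  481 ]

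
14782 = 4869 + 9913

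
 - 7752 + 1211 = - 6541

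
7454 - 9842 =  - 2388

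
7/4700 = 7/4700 = 0.00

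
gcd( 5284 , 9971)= 1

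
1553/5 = 310 + 3/5 = 310.60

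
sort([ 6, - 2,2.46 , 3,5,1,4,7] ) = [-2,1,2.46, 3,4, 5, 6, 7]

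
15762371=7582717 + 8179654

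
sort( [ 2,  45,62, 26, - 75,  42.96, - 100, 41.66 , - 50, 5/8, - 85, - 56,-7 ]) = [-100,-85,- 75, - 56, - 50,-7, 5/8,2 , 26,41.66, 42.96,45, 62]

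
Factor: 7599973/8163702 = 2^( - 1 )*3^(-2)*79^(-1) * 1877^1 * 4049^1 *5741^ ( - 1) 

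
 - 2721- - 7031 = 4310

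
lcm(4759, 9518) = 9518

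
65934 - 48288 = 17646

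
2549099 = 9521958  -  6972859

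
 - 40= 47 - 87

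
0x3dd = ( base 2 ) 1111011101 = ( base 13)5B1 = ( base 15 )45E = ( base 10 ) 989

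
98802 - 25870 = 72932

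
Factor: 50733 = 3^3*1879^1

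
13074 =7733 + 5341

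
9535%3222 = 3091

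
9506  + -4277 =5229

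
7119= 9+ 7110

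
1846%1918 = 1846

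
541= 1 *541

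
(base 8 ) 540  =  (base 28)CG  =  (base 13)211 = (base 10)352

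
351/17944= 351/17944 = 0.02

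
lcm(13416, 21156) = 550056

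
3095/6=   3095/6 = 515.83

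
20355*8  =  162840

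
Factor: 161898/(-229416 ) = -2^(-2)*79^ ( - 1 )* 223^1 = - 223/316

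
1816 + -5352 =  - 3536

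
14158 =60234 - 46076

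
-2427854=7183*( - 338)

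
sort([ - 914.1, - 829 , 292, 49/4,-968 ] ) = [ - 968,-914.1 , - 829,  49/4,  292] 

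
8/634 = 4/317 = 0.01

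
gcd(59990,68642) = 14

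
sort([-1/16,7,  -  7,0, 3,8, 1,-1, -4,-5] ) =[ - 7,- 5, - 4, - 1, - 1/16,0,1,3, 7, 8 ] 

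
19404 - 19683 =-279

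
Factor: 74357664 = 2^5*3^1 *43^1*18013^1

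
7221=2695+4526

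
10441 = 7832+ 2609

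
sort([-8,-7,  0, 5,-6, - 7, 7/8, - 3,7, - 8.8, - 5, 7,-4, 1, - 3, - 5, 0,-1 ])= [ - 8.8, - 8, - 7, - 7, - 6, - 5,-5, - 4 , - 3, - 3, - 1, 0,0,7/8, 1,  5,  7,7 ]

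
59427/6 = 19809/2 = 9904.50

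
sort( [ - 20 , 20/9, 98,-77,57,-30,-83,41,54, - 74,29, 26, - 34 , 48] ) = [ - 83,-77, - 74, - 34,  -  30, - 20,20/9,26, 29, 41,48,54,57,98]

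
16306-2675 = 13631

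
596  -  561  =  35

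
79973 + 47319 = 127292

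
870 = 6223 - 5353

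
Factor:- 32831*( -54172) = 1778520932 = 2^2*29^1 *467^1 * 32831^1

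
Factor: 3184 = 2^4 * 199^1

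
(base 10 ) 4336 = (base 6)32024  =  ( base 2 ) 1000011110000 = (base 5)114321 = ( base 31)4FR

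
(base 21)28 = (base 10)50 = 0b110010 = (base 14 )38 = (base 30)1k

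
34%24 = 10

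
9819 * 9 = 88371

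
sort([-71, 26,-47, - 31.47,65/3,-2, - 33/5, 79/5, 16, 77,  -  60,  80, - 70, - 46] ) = [ - 71, - 70,-60, - 47, - 46, - 31.47, - 33/5, - 2,79/5,16, 65/3, 26, 77, 80 ] 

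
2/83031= 2/83031 = 0.00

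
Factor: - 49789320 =-2^3*3^1 * 5^1 * 7^1*59273^1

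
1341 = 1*1341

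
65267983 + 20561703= 85829686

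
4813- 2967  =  1846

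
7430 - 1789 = 5641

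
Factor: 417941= 417941^1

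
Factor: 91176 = 2^3  *  3^1*29^1*131^1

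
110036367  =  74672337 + 35364030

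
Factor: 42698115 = 3^2*5^1*948847^1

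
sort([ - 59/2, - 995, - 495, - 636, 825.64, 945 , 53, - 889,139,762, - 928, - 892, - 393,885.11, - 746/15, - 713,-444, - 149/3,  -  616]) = [ - 995, - 928, - 892, - 889, - 713, - 636,  -  616, - 495, - 444, - 393, - 746/15,- 149/3, - 59/2,53,  139,762,825.64,  885.11,  945 ]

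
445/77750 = 89/15550 = 0.01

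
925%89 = 35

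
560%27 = 20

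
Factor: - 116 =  - 2^2*29^1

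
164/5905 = 164/5905 = 0.03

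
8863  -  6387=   2476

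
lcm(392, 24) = 1176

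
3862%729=217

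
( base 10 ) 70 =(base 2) 1000110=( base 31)28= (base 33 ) 24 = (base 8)106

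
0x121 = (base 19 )F4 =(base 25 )be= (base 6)1201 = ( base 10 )289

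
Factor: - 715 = -5^1*11^1*13^1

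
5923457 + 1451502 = 7374959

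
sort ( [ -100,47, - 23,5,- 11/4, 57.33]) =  [ - 100, - 23, - 11/4,  5,47,57.33 ] 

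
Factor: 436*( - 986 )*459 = - 197322264 = - 2^3 * 3^3*17^2*29^1*109^1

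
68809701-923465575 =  - 854655874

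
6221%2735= 751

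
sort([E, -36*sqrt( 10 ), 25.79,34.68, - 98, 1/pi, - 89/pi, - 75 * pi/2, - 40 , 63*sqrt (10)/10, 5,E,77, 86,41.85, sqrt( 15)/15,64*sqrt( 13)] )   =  [ -75*pi/2, -36 * sqrt(10), - 98, - 40, - 89/pi, sqrt(15 )/15,1/pi, E, E,  5, 63*sqrt(10)/10  ,  25.79, 34.68, 41.85, 77, 86, 64*sqrt( 13)] 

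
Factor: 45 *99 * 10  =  44550 = 2^1*3^4*5^2*11^1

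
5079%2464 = 151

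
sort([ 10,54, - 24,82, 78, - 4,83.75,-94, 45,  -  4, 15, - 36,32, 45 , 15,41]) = [-94, - 36, - 24, - 4,-4,10,15, 15,32,41,45,  45, 54,78,82,83.75]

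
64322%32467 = 31855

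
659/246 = 2 + 167/246 = 2.68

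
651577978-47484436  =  604093542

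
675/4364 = 675/4364 = 0.15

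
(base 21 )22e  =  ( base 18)2g2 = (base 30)118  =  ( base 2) 1110101010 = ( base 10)938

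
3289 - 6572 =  - 3283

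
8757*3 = 26271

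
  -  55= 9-64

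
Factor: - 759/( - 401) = 3^1*11^1*23^1 * 401^( - 1)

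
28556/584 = 48 + 131/146 = 48.90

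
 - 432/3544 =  - 1 + 389/443 = - 0.12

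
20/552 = 5/138 = 0.04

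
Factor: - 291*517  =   - 150447  =  -3^1 * 11^1*47^1 * 97^1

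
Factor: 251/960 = 2^(- 6 )*3^(-1)*5^( - 1 )*251^1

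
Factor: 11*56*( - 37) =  - 22792=- 2^3*7^1*11^1*37^1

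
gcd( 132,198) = 66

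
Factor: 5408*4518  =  2^6*3^2*13^2*251^1=   24433344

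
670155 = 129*5195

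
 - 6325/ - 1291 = 6325/1291= 4.90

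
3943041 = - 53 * ( - 74397)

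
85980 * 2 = 171960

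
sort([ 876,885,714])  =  [ 714,876, 885 ] 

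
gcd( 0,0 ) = 0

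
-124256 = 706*( - 176)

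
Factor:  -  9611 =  - 7^1*1373^1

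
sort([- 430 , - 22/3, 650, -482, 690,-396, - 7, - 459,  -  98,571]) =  [ - 482, -459, - 430, - 396 ,-98 ,  -  22/3,  -  7,571 , 650 , 690]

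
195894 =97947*2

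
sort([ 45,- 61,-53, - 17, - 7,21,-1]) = [-61, - 53,-17,-7, - 1, 21,45] 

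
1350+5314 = 6664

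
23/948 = 23/948  =  0.02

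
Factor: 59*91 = 5369 = 7^1 * 13^1 * 59^1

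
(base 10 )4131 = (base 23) 7ie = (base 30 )4HL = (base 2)1000000100011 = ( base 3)12200000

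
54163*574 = 31089562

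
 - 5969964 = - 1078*5538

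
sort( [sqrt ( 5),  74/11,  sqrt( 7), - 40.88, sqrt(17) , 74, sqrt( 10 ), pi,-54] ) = [ - 54,-40.88, sqrt( 5 ),sqrt( 7),  pi , sqrt( 10 ), sqrt( 17),74/11, 74]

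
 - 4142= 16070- 20212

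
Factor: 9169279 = 7^1*181^1 * 7237^1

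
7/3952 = 7/3952 = 0.00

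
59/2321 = 59/2321 = 0.03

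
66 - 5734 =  - 5668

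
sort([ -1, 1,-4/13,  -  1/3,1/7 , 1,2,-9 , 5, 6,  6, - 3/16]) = [ - 9, - 1,  -  1/3,  -  4/13, - 3/16,1/7,  1, 1, 2,  5,6, 6 ] 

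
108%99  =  9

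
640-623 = 17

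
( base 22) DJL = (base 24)BGB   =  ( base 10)6731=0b1101001001011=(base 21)f5b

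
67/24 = 2+19/24 = 2.79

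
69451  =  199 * 349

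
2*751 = 1502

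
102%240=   102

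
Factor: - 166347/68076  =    -  2^( - 2 )*3^1  *  31^( - 1)* 101^1   =  - 303/124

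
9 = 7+2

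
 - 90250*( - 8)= 722000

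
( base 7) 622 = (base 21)EG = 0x136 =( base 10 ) 310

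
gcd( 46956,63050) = 26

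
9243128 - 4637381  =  4605747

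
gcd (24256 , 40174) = 758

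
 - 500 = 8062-8562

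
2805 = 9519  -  6714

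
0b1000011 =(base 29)29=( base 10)67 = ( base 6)151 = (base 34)1X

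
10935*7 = 76545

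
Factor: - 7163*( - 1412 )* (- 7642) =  - 2^3*13^1*19^1*29^1*353^1* 3821^1 = - 77292380152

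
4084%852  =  676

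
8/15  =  8/15 = 0.53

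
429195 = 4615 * 93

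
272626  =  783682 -511056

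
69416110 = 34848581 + 34567529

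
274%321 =274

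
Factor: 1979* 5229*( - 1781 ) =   -  3^2*7^1*13^1*83^1*137^1*1979^1 = - 18430128171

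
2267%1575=692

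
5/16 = 5/16  =  0.31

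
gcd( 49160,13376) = 8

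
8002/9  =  8002/9 = 889.11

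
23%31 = 23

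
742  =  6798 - 6056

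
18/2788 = 9/1394 = 0.01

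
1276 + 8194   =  9470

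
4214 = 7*602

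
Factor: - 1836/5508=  - 1/3 =- 3^( - 1 )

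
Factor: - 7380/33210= -2/9 = -  2^1* 3^(-2 )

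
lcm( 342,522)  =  9918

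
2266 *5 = 11330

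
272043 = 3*90681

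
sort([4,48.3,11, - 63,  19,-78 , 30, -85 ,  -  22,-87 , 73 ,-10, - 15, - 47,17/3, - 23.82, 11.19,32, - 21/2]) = [ - 87, - 85, - 78,  -  63, - 47, - 23.82,-22, - 15, - 21/2 , - 10,4,17/3,11,11.19,19,30, 32,48.3,73] 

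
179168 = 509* 352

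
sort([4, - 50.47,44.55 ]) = [ - 50.47,4,  44.55]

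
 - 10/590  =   - 1+58/59 =- 0.02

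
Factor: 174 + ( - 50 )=124 = 2^2*31^1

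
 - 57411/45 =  -6379/5 = -1275.80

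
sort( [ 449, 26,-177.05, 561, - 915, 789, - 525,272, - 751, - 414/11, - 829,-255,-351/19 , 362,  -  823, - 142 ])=[-915, - 829,  -  823,  -  751, - 525 , - 255, - 177.05, - 142,-414/11, - 351/19, 26 , 272, 362, 449,561, 789 ] 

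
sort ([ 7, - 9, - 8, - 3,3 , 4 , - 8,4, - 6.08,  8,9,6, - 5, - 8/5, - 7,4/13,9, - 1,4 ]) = [  -  9, - 8, - 8,-7, - 6.08, - 5, - 3, - 8/5, - 1, 4/13,3,4,4,4,6, 7,8,9, 9] 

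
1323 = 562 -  - 761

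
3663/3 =1221  =  1221.00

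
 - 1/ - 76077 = 1/76077 =0.00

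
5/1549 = 5/1549 = 0.00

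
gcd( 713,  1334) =23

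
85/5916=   5/348 = 0.01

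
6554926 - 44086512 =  - 37531586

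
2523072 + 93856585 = 96379657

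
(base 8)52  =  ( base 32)1a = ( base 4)222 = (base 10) 42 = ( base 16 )2a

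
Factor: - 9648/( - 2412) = 2^2 = 4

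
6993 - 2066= 4927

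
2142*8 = 17136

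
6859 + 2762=9621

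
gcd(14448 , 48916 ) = 28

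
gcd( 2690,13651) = 1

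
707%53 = 18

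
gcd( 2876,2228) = 4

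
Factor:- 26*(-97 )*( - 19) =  - 2^1*13^1* 19^1* 97^1 = - 47918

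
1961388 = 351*5588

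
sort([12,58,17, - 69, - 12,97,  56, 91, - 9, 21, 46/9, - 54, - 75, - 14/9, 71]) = [ - 75, - 69, - 54, - 12 , - 9,-14/9,46/9, 12,17, 21 , 56 , 58,  71, 91, 97]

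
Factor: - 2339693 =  - 17^1*229^1*601^1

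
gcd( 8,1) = 1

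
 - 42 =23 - 65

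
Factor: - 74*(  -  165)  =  2^1*3^1*5^1*11^1*37^1 = 12210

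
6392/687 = 6392/687 = 9.30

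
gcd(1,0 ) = 1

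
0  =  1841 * 0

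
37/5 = 7 + 2/5 = 7.40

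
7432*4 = 29728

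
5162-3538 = 1624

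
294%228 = 66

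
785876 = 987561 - 201685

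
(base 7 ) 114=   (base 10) 60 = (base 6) 140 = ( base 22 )2G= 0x3C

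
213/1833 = 71/611=0.12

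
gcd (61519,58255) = 1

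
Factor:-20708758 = -2^1*7^1 * 1479197^1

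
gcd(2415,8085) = 105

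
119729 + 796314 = 916043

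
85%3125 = 85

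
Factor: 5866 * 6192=2^5*3^2 *7^1*43^1*419^1  =  36322272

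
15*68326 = 1024890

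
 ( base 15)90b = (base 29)2C6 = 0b11111110100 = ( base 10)2036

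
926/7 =926/7 = 132.29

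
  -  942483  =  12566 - 955049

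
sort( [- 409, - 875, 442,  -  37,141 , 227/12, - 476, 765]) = [ -875, - 476,-409 , - 37,227/12,141, 442, 765]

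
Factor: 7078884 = 2^2 *3^1*619^1*953^1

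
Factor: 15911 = 7^1*2273^1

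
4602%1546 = 1510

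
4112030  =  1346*3055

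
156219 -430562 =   -  274343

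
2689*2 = 5378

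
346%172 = 2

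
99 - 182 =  - 83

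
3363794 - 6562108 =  - 3198314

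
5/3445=1/689 = 0.00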